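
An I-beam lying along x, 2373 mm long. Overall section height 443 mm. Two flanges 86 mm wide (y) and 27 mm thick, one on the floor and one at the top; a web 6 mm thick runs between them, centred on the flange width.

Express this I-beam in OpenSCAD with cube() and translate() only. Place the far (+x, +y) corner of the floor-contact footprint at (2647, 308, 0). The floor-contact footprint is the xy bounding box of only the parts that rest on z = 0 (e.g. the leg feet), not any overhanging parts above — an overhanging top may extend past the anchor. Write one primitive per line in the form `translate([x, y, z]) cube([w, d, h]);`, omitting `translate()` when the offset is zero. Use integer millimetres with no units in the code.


translate([274, 222, 0]) cube([2373, 86, 27]);
translate([274, 262, 27]) cube([2373, 6, 389]);
translate([274, 222, 416]) cube([2373, 86, 27]);


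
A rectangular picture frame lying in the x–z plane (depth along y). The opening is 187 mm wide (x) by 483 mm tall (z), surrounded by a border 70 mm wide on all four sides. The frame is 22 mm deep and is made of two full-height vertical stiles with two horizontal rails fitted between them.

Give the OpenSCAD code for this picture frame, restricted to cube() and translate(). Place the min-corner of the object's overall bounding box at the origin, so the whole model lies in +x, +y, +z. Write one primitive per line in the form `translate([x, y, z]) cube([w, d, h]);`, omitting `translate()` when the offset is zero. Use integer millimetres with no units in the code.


cube([70, 22, 623]);
translate([257, 0, 0]) cube([70, 22, 623]);
translate([70, 0, 0]) cube([187, 22, 70]);
translate([70, 0, 553]) cube([187, 22, 70]);


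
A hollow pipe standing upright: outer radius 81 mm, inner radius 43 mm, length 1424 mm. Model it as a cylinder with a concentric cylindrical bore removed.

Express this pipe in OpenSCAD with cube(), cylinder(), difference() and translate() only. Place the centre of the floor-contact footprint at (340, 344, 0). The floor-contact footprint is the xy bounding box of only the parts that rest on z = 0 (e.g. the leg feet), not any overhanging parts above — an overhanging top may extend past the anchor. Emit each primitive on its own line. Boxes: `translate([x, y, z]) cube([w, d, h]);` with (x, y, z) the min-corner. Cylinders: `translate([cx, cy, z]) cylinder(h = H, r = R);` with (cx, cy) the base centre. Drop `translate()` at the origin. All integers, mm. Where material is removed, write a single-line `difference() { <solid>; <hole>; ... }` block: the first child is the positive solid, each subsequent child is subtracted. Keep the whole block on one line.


difference() { translate([340, 344, 0]) cylinder(h = 1424, r = 81); translate([340, 344, 0]) cylinder(h = 1424, r = 43); }


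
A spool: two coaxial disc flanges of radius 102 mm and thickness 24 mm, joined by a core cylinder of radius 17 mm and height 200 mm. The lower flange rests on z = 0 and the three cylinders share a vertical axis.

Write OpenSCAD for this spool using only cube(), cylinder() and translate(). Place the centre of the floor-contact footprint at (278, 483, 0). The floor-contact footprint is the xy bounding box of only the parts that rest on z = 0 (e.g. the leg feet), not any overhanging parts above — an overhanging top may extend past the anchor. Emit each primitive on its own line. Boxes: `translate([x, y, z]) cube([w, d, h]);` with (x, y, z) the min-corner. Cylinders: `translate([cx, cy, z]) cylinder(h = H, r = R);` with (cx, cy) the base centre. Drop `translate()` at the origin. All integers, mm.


translate([278, 483, 0]) cylinder(h = 24, r = 102);
translate([278, 483, 24]) cylinder(h = 200, r = 17);
translate([278, 483, 224]) cylinder(h = 24, r = 102);


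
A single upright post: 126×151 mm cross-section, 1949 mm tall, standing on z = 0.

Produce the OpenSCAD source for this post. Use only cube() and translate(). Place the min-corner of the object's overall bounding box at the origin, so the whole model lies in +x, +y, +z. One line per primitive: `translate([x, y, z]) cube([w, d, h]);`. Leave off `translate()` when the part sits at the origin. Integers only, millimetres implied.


cube([126, 151, 1949]);


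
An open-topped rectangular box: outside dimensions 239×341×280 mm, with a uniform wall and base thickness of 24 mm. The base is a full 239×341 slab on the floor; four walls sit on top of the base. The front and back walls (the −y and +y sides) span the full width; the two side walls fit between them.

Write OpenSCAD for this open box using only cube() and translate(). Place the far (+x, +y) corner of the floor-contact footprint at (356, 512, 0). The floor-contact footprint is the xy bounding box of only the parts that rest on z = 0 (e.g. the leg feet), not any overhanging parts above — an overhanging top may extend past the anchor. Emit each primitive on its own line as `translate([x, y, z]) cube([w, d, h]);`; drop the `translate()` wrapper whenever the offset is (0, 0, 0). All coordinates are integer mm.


translate([117, 171, 0]) cube([239, 341, 24]);
translate([117, 171, 24]) cube([239, 24, 256]);
translate([117, 488, 24]) cube([239, 24, 256]);
translate([117, 195, 24]) cube([24, 293, 256]);
translate([332, 195, 24]) cube([24, 293, 256]);


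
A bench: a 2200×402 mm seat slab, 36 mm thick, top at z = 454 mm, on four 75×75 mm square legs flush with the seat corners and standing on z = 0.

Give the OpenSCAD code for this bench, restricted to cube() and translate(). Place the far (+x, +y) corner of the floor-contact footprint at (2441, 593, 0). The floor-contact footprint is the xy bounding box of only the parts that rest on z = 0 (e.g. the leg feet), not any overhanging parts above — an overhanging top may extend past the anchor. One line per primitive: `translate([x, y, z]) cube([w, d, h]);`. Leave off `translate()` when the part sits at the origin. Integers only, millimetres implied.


translate([241, 191, 418]) cube([2200, 402, 36]);
translate([241, 191, 0]) cube([75, 75, 418]);
translate([241, 518, 0]) cube([75, 75, 418]);
translate([2366, 191, 0]) cube([75, 75, 418]);
translate([2366, 518, 0]) cube([75, 75, 418]);


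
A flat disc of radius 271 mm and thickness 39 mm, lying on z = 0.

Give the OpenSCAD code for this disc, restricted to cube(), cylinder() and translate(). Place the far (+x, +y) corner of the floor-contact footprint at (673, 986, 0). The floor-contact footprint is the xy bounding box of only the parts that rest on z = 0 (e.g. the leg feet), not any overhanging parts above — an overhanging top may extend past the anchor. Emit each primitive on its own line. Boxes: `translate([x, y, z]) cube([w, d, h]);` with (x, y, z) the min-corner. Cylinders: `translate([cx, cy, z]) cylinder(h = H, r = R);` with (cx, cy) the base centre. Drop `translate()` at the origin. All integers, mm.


translate([402, 715, 0]) cylinder(h = 39, r = 271);


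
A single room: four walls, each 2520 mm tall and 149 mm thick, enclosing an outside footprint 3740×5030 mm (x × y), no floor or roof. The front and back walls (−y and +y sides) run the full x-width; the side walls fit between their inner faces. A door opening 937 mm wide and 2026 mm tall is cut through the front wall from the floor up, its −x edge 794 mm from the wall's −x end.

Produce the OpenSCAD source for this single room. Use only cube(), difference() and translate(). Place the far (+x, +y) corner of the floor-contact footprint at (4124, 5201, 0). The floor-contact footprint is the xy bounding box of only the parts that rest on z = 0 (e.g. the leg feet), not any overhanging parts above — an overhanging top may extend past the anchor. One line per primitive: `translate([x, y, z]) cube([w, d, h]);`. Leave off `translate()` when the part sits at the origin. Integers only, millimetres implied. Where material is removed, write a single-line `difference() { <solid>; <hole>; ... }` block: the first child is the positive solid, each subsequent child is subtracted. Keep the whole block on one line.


difference() { translate([384, 171, 0]) cube([3740, 149, 2520]); translate([1178, 171, 0]) cube([937, 149, 2026]); }
translate([384, 5052, 0]) cube([3740, 149, 2520]);
translate([384, 320, 0]) cube([149, 4732, 2520]);
translate([3975, 320, 0]) cube([149, 4732, 2520]);


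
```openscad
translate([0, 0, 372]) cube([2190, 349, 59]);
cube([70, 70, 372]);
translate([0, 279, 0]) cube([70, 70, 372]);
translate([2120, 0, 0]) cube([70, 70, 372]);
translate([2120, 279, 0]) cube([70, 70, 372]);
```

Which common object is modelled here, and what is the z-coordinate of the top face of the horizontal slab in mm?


A bench. The seat-top height is 431 mm.

A long slab on four corner posts — a bench. The slab sits at z = 372 with thickness 59, so the top is 372 + 59 = 431 mm.


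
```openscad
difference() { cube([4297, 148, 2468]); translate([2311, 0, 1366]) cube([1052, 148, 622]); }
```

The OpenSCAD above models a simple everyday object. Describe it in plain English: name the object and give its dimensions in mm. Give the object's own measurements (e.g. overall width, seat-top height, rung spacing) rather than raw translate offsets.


A wall 4297 mm long (x), 148 mm thick (y), 2468 mm tall, with a rectangular window opening cut through it. The opening is 1052 mm wide and 622 mm tall; its sill is at z = 1366 mm and its near (−x) edge is 2311 mm from the wall's −x end. The opening passes through the full wall thickness.


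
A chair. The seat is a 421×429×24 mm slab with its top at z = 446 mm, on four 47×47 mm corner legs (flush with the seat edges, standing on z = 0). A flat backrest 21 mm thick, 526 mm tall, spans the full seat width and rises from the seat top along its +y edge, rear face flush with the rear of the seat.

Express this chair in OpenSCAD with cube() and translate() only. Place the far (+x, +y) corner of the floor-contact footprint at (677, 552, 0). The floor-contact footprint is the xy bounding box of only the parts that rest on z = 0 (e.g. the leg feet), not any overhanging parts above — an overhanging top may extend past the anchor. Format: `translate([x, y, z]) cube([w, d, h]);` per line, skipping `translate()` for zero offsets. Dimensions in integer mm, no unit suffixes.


translate([256, 123, 422]) cube([421, 429, 24]);
translate([256, 123, 0]) cube([47, 47, 422]);
translate([630, 123, 0]) cube([47, 47, 422]);
translate([256, 505, 0]) cube([47, 47, 422]);
translate([630, 505, 0]) cube([47, 47, 422]);
translate([256, 531, 446]) cube([421, 21, 526]);


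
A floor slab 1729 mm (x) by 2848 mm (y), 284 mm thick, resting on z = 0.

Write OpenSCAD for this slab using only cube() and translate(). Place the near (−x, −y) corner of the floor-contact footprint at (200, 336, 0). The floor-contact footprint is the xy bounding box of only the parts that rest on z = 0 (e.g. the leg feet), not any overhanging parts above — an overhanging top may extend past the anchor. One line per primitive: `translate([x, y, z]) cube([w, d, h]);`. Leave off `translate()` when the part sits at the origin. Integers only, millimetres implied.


translate([200, 336, 0]) cube([1729, 2848, 284]);


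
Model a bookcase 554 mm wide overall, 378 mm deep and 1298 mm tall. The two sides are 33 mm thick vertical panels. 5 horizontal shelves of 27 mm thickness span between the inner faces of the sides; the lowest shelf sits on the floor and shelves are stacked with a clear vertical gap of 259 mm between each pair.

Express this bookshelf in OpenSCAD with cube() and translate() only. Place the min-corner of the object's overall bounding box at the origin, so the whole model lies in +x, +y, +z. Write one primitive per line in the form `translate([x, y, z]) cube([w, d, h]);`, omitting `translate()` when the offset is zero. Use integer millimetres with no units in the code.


cube([33, 378, 1298]);
translate([521, 0, 0]) cube([33, 378, 1298]);
translate([33, 0, 0]) cube([488, 378, 27]);
translate([33, 0, 286]) cube([488, 378, 27]);
translate([33, 0, 572]) cube([488, 378, 27]);
translate([33, 0, 858]) cube([488, 378, 27]);
translate([33, 0, 1144]) cube([488, 378, 27]);


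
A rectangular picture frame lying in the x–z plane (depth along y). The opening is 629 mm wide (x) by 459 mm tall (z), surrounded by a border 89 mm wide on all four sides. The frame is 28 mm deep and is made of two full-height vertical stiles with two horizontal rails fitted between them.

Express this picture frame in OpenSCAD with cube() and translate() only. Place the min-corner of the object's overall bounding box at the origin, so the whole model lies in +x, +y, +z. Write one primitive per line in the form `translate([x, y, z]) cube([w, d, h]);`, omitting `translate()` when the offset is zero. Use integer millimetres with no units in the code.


cube([89, 28, 637]);
translate([718, 0, 0]) cube([89, 28, 637]);
translate([89, 0, 0]) cube([629, 28, 89]);
translate([89, 0, 548]) cube([629, 28, 89]);


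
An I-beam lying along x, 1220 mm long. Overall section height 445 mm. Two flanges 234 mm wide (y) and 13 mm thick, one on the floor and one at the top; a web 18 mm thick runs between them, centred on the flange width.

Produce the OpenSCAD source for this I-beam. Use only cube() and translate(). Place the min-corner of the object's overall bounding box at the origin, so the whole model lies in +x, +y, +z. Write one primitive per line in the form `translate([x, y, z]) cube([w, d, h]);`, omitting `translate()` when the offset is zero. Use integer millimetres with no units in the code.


cube([1220, 234, 13]);
translate([0, 108, 13]) cube([1220, 18, 419]);
translate([0, 0, 432]) cube([1220, 234, 13]);


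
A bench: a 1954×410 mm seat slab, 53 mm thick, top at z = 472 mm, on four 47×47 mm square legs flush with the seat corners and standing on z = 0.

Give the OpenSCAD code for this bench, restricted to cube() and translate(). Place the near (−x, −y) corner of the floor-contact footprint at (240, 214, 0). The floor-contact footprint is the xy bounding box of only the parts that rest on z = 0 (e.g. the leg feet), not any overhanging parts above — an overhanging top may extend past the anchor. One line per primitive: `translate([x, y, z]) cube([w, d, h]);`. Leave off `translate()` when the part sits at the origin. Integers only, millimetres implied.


translate([240, 214, 419]) cube([1954, 410, 53]);
translate([240, 214, 0]) cube([47, 47, 419]);
translate([240, 577, 0]) cube([47, 47, 419]);
translate([2147, 214, 0]) cube([47, 47, 419]);
translate([2147, 577, 0]) cube([47, 47, 419]);


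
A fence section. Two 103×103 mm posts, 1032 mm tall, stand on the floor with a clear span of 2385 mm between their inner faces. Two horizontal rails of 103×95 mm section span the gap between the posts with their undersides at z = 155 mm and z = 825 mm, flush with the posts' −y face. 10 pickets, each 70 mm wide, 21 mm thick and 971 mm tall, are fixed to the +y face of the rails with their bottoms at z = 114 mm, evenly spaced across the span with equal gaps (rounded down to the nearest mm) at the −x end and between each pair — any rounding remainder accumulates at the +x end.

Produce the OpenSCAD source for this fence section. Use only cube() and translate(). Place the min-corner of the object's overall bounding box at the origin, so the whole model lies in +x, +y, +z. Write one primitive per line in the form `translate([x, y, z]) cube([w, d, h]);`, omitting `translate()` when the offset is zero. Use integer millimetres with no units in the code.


cube([103, 103, 1032]);
translate([2488, 0, 0]) cube([103, 103, 1032]);
translate([103, 0, 155]) cube([2385, 103, 95]);
translate([103, 0, 825]) cube([2385, 103, 95]);
translate([256, 103, 114]) cube([70, 21, 971]);
translate([479, 103, 114]) cube([70, 21, 971]);
translate([702, 103, 114]) cube([70, 21, 971]);
translate([925, 103, 114]) cube([70, 21, 971]);
translate([1148, 103, 114]) cube([70, 21, 971]);
translate([1371, 103, 114]) cube([70, 21, 971]);
translate([1594, 103, 114]) cube([70, 21, 971]);
translate([1817, 103, 114]) cube([70, 21, 971]);
translate([2040, 103, 114]) cube([70, 21, 971]);
translate([2263, 103, 114]) cube([70, 21, 971]);


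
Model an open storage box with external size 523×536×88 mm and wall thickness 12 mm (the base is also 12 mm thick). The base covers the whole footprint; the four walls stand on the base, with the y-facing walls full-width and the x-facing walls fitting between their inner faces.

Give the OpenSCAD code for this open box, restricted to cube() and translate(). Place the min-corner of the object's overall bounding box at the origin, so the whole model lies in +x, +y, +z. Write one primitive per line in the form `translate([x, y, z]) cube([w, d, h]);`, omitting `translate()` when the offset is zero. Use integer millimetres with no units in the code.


cube([523, 536, 12]);
translate([0, 0, 12]) cube([523, 12, 76]);
translate([0, 524, 12]) cube([523, 12, 76]);
translate([0, 12, 12]) cube([12, 512, 76]);
translate([511, 12, 12]) cube([12, 512, 76]);


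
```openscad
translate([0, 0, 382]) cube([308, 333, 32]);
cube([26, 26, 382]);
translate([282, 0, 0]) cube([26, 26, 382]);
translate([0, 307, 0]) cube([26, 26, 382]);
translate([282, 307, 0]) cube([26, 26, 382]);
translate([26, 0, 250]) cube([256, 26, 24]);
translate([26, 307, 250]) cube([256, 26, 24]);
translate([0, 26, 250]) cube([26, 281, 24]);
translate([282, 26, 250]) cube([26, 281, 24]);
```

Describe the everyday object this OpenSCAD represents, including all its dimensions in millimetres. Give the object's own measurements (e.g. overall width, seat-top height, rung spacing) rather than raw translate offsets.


A simple wooden stool: a rectangular seat 308 mm (x) by 333 mm (y), 32 mm thick, top face at z = 414 mm, on four square legs, each 26×26 mm in cross-section. The legs rest on z = 0, each flush with a corner of the seat. Four stretchers, 26 mm wide and 24 mm tall, connect adjacent legs with their undersides at z = 250 mm, each running between the inner faces of the legs it joins and aligned with the legs' outer faces on the other axis.


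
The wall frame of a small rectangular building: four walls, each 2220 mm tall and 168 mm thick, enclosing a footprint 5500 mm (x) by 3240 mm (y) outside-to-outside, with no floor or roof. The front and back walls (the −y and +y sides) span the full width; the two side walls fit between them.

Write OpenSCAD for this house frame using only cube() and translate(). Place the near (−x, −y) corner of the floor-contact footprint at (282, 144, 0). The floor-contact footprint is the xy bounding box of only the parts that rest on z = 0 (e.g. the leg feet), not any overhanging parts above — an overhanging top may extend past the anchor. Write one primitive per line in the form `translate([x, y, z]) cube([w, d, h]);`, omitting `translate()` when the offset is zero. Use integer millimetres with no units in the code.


translate([282, 144, 0]) cube([5500, 168, 2220]);
translate([282, 3216, 0]) cube([5500, 168, 2220]);
translate([282, 312, 0]) cube([168, 2904, 2220]);
translate([5614, 312, 0]) cube([168, 2904, 2220]);


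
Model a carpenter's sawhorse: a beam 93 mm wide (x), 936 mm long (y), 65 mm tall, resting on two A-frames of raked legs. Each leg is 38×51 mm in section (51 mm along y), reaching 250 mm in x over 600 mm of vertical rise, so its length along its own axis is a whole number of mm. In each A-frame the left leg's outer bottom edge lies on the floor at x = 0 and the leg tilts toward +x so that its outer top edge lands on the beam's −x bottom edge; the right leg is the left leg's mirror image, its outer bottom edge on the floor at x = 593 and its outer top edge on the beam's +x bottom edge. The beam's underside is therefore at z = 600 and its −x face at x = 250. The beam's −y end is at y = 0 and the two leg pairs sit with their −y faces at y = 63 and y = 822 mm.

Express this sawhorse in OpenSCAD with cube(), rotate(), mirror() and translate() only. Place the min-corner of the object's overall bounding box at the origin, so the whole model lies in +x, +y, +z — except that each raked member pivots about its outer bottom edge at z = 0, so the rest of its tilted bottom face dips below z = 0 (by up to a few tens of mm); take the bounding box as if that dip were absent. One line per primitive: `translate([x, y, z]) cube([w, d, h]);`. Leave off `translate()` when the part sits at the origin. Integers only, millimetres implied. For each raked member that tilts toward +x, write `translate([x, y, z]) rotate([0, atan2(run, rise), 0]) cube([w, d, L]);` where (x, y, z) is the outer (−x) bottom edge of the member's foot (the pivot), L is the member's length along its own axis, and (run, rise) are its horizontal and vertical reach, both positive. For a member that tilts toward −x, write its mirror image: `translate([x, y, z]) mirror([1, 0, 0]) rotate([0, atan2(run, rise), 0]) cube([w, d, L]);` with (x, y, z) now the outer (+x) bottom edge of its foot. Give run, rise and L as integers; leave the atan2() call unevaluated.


// leg length = √(250² + 600²) = 650
// right-leg outer foot x = 2·250 + 93 = 593
// beam min-corner = (250, 0, 600)
translate([250, 0, 600]) cube([93, 936, 65]);
translate([0, 63, 0]) rotate([0, atan2(250, 600), 0]) cube([38, 51, 650]);
translate([593, 63, 0]) mirror([1, 0, 0]) rotate([0, atan2(250, 600), 0]) cube([38, 51, 650]);
translate([0, 822, 0]) rotate([0, atan2(250, 600), 0]) cube([38, 51, 650]);
translate([593, 822, 0]) mirror([1, 0, 0]) rotate([0, atan2(250, 600), 0]) cube([38, 51, 650]);


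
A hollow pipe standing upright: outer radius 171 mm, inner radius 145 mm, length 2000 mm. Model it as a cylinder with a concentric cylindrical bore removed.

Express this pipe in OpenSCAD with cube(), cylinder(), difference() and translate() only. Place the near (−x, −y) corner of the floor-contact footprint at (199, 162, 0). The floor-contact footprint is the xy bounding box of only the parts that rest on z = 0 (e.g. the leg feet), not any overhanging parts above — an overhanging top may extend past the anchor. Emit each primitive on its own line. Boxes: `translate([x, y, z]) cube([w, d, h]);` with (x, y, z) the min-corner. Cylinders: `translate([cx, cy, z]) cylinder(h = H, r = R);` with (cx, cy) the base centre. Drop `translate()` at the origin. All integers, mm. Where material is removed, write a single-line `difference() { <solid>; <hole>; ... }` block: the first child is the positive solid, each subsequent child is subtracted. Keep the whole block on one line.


difference() { translate([370, 333, 0]) cylinder(h = 2000, r = 171); translate([370, 333, 0]) cylinder(h = 2000, r = 145); }


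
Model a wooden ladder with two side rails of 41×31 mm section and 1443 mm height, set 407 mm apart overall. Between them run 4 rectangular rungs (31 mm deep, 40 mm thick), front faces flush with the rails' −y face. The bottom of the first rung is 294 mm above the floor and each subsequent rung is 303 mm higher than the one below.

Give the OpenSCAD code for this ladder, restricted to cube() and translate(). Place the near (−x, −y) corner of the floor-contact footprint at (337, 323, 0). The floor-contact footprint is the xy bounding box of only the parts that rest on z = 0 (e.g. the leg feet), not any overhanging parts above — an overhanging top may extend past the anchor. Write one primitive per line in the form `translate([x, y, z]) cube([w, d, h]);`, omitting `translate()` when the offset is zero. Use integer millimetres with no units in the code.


// rung span = 407 - 2*41 = 325
// rung[k] z = 294 + k*303
translate([337, 323, 0]) cube([41, 31, 1443]);
translate([703, 323, 0]) cube([41, 31, 1443]);
translate([378, 323, 294]) cube([325, 31, 40]);
translate([378, 323, 597]) cube([325, 31, 40]);
translate([378, 323, 900]) cube([325, 31, 40]);
translate([378, 323, 1203]) cube([325, 31, 40]);


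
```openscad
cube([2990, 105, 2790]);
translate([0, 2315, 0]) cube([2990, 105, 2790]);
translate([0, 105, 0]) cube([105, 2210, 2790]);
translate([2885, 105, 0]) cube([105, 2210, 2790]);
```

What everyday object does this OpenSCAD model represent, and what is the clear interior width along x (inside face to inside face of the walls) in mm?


A house (or room) frame. The interior width is 2780 mm.

Four 2790 mm walls enclosing a rectangle with no floor or roof — a room or house frame. Outside width is 2990 mm and wall thickness is 105 mm, so the interior width is 2990 − 2 × 105 = 2780 mm.


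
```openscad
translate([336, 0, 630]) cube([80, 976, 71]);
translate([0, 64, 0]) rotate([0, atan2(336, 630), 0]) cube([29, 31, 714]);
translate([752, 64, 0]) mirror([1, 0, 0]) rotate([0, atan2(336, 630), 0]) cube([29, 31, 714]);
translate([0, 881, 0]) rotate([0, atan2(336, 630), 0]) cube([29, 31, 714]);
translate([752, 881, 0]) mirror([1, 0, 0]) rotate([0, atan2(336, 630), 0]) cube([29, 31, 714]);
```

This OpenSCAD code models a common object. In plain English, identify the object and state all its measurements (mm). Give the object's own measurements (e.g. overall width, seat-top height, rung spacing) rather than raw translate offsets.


A sawhorse. A 80×976×71 mm beam (x, y, z) sits on two A-frame leg pairs. Each pair is two raked legs of 29×31 mm section (31 mm along y) splaying symmetrically in x. Each leg rises 630 mm vertically over 336 mm of horizontal reach and is 714 mm long along its own axis. Every leg's outer bottom edge rests on the floor and its outer top edge meets a bottom edge of the beam — the left legs (tilting toward +x) meet the beam's −x bottom edge, the right legs (their mirror images, tilting toward −x) meet its +x bottom edge — so the leg tops tuck under the beam, the beam's underside is 630 mm above the floor, and the feet are 752 mm apart outside-to-outside with the beam centred between them. The two leg pairs are set in 64 mm from either end of the beam.


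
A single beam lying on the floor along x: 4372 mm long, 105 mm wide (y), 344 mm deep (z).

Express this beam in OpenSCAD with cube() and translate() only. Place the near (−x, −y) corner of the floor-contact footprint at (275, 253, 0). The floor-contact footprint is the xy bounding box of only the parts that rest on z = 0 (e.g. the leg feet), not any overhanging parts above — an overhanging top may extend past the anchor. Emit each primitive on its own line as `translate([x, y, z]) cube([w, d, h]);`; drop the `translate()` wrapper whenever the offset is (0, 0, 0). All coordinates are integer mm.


translate([275, 253, 0]) cube([4372, 105, 344]);


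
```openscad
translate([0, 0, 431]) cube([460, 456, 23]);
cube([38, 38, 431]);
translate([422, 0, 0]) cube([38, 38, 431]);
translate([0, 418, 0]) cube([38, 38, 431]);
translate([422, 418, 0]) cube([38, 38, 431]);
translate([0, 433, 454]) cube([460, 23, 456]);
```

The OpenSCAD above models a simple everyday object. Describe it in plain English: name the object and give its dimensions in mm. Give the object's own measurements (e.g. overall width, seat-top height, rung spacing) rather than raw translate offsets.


A chair. The seat is a 460×456×23 mm slab with its top at z = 454 mm, on four 38×38 mm corner legs (flush with the seat edges, standing on z = 0). A flat backrest 23 mm thick, 456 mm tall, spans the full seat width and rises from the seat top along its +y edge, rear face flush with the rear of the seat.


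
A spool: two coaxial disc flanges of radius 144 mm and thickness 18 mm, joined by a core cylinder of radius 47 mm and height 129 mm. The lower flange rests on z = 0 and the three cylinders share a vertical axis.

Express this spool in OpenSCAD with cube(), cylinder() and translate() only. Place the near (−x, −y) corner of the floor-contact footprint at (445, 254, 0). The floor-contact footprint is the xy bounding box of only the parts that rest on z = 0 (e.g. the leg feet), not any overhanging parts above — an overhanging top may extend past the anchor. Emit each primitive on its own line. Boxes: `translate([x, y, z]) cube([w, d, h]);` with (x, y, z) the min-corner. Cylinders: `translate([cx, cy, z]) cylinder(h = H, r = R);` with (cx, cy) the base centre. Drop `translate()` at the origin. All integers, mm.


translate([589, 398, 0]) cylinder(h = 18, r = 144);
translate([589, 398, 18]) cylinder(h = 129, r = 47);
translate([589, 398, 147]) cylinder(h = 18, r = 144);


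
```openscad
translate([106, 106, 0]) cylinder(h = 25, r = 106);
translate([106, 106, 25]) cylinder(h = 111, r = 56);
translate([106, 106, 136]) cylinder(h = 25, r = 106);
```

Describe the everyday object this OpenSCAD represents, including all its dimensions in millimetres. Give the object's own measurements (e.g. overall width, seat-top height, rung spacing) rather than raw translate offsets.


A spool: two coaxial disc flanges of radius 106 mm and thickness 25 mm, joined by a core cylinder of radius 56 mm and height 111 mm. The lower flange rests on z = 0 and the three cylinders share a vertical axis.


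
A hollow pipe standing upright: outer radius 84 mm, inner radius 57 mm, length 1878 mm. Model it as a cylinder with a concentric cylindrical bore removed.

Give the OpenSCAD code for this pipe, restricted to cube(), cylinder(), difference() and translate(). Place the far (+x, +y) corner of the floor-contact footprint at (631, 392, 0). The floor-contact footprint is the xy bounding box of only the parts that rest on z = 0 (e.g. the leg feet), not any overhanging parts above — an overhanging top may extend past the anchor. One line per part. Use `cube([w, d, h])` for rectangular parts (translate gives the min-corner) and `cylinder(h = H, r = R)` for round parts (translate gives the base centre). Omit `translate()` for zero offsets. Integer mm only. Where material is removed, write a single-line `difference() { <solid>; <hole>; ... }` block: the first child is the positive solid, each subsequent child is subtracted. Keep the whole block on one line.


difference() { translate([547, 308, 0]) cylinder(h = 1878, r = 84); translate([547, 308, 0]) cylinder(h = 1878, r = 57); }


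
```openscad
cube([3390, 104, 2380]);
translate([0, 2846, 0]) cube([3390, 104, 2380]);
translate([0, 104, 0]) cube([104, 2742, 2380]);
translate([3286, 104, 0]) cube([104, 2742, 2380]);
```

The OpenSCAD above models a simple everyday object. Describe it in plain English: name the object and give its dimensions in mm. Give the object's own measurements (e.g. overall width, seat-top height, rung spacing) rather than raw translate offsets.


The wall frame of a small rectangular building: four walls, each 2380 mm tall and 104 mm thick, enclosing a footprint 3390 mm (x) by 2950 mm (y) outside-to-outside, with no floor or roof. The front and back walls (the −y and +y sides) span the full width; the two side walls fit between them.


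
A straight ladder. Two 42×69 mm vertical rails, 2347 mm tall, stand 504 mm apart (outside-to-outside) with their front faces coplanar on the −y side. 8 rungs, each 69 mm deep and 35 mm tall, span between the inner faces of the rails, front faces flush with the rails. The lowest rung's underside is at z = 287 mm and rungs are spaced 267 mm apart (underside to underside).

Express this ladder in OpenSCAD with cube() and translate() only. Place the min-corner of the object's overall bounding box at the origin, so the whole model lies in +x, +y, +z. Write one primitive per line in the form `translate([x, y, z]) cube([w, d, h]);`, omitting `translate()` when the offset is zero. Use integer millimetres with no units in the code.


// rung span = 504 - 2*42 = 420
// rung[k] z = 287 + k*267
cube([42, 69, 2347]);
translate([462, 0, 0]) cube([42, 69, 2347]);
translate([42, 0, 287]) cube([420, 69, 35]);
translate([42, 0, 554]) cube([420, 69, 35]);
translate([42, 0, 821]) cube([420, 69, 35]);
translate([42, 0, 1088]) cube([420, 69, 35]);
translate([42, 0, 1355]) cube([420, 69, 35]);
translate([42, 0, 1622]) cube([420, 69, 35]);
translate([42, 0, 1889]) cube([420, 69, 35]);
translate([42, 0, 2156]) cube([420, 69, 35]);


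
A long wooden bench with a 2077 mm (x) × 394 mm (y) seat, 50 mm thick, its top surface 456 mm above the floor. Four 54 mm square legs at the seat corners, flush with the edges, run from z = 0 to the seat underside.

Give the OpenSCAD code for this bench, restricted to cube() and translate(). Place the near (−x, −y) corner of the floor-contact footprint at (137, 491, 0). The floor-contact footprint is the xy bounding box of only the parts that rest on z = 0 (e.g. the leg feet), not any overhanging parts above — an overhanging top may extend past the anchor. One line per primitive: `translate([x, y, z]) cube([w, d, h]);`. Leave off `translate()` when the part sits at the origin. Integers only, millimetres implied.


// leg_h = 456 − 50 = 406
translate([137, 491, 406]) cube([2077, 394, 50]);
translate([137, 491, 0]) cube([54, 54, 406]);
translate([137, 831, 0]) cube([54, 54, 406]);
translate([2160, 491, 0]) cube([54, 54, 406]);
translate([2160, 831, 0]) cube([54, 54, 406]);


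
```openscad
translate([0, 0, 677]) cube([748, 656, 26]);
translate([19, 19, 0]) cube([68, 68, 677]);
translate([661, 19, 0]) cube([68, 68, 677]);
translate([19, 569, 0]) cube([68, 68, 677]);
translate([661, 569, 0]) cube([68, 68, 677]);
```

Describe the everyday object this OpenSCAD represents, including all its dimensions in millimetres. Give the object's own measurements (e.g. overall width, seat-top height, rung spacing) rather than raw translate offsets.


A rectangular dining table. The top is 748×656×26 mm with its upper surface at z = 703 mm. It stands on four 68×68 mm square legs, each inset 19 mm from the nearest pair of top edges, running from the floor to the underside of the top.


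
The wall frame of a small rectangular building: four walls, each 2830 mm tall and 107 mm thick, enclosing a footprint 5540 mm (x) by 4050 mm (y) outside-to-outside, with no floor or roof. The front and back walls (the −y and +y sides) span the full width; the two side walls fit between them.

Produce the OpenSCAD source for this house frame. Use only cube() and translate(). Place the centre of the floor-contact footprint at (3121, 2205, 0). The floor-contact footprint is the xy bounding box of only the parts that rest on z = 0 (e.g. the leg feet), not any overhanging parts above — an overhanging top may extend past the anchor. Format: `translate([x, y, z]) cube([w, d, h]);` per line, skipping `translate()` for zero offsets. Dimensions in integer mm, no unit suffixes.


translate([351, 180, 0]) cube([5540, 107, 2830]);
translate([351, 4123, 0]) cube([5540, 107, 2830]);
translate([351, 287, 0]) cube([107, 3836, 2830]);
translate([5784, 287, 0]) cube([107, 3836, 2830]);


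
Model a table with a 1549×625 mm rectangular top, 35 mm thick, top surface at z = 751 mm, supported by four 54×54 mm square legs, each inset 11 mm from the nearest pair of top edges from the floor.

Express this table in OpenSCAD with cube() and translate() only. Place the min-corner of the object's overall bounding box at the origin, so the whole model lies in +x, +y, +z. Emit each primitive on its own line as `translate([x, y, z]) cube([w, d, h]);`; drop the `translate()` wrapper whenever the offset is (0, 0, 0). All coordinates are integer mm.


translate([0, 0, 716]) cube([1549, 625, 35]);
translate([11, 11, 0]) cube([54, 54, 716]);
translate([1484, 11, 0]) cube([54, 54, 716]);
translate([11, 560, 0]) cube([54, 54, 716]);
translate([1484, 560, 0]) cube([54, 54, 716]);


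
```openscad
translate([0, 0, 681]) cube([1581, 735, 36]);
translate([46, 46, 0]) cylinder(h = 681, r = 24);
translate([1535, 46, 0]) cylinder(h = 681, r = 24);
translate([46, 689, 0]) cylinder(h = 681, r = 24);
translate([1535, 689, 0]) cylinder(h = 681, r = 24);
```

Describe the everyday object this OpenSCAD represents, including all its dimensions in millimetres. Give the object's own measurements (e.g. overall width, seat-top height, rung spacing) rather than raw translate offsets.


A table: top 1581 mm (x) × 735 mm (y), 36 mm thick, upper face at z = 717 mm, on four round legs of 48 mm diameter, each leg's bounding box inset 22 mm from the nearest pair of top edges from z = 0 to the bottom of the top.


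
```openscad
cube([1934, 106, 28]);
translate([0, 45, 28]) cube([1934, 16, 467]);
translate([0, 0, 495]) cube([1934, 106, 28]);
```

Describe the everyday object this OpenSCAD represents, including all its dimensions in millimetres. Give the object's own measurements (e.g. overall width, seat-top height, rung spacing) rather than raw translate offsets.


An I-beam lying along x, 1934 mm long. Overall section height 523 mm. Two flanges 106 mm wide (y) and 28 mm thick, one on the floor and one at the top; a web 16 mm thick runs between them, centred on the flange width.


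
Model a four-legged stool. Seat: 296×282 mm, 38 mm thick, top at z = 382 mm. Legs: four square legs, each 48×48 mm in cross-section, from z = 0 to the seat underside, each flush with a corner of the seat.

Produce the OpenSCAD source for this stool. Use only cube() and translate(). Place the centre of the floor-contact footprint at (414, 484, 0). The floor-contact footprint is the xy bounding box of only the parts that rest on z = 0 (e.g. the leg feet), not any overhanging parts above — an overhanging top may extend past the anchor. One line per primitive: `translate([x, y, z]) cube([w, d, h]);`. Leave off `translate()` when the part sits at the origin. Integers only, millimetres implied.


translate([266, 343, 344]) cube([296, 282, 38]);
translate([266, 343, 0]) cube([48, 48, 344]);
translate([514, 343, 0]) cube([48, 48, 344]);
translate([266, 577, 0]) cube([48, 48, 344]);
translate([514, 577, 0]) cube([48, 48, 344]);


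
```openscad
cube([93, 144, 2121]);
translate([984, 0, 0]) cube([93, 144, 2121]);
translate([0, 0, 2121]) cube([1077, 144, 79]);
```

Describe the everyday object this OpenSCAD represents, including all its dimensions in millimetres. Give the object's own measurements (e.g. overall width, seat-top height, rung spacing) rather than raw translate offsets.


A door frame. The clear opening is 891 mm wide and 2121 mm high. Two 93 mm wide jambs, 144 mm deep, stand either side of the opening from the floor to the top of the opening. A 79 mm thick head sits across the top of both jambs, spanning the full outside width of the frame.


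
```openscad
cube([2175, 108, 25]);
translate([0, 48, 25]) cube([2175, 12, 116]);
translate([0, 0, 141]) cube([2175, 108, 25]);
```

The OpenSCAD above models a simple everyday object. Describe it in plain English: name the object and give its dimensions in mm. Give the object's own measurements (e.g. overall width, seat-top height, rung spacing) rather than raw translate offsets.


An I-beam lying along x, 2175 mm long. Overall section height 166 mm. Two flanges 108 mm wide (y) and 25 mm thick, one on the floor and one at the top; a web 12 mm thick runs between them, centred on the flange width.


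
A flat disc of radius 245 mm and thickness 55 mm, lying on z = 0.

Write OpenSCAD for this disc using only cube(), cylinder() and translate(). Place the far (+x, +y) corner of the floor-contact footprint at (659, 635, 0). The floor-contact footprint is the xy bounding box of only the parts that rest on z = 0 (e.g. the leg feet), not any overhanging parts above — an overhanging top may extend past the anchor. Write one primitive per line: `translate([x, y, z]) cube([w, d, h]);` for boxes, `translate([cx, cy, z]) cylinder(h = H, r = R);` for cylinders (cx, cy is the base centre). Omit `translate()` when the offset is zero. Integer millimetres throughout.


translate([414, 390, 0]) cylinder(h = 55, r = 245);


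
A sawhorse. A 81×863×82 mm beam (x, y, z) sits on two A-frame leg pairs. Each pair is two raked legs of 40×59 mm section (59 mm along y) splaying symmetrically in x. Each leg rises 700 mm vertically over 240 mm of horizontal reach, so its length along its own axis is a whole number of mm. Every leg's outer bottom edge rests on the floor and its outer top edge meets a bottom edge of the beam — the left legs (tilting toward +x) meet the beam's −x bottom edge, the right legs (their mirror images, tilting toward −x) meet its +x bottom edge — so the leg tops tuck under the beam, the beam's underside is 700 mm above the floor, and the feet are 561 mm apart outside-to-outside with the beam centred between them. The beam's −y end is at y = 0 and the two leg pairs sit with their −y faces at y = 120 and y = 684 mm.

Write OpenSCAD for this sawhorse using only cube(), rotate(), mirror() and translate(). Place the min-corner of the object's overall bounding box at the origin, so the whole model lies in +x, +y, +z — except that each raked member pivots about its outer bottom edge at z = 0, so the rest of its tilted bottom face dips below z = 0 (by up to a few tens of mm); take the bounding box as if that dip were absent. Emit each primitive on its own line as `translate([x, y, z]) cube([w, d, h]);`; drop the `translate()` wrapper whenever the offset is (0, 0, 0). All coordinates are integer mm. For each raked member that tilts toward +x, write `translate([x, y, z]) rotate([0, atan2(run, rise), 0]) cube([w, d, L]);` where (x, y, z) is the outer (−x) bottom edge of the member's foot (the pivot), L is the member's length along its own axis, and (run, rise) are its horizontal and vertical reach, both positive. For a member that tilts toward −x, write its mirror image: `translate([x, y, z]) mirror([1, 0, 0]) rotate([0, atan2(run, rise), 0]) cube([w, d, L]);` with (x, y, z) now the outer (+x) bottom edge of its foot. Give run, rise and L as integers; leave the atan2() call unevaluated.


translate([240, 0, 700]) cube([81, 863, 82]);
translate([0, 120, 0]) rotate([0, atan2(240, 700), 0]) cube([40, 59, 740]);
translate([561, 120, 0]) mirror([1, 0, 0]) rotate([0, atan2(240, 700), 0]) cube([40, 59, 740]);
translate([0, 684, 0]) rotate([0, atan2(240, 700), 0]) cube([40, 59, 740]);
translate([561, 684, 0]) mirror([1, 0, 0]) rotate([0, atan2(240, 700), 0]) cube([40, 59, 740]);
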